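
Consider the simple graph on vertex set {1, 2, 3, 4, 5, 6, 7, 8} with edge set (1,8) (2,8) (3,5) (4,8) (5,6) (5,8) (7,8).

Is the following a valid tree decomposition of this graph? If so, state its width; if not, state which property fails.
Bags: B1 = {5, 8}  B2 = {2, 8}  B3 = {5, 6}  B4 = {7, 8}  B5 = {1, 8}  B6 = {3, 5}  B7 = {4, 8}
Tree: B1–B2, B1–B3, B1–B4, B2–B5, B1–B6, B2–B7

Vertex coverage: the bags together contain {1, 2, 3, 4, 5, 6, 7, 8}, the full vertex set. Edge coverage: each edge of G has both endpoints in at least one bag. Running intersection: for every vertex, the bags containing it form a connected subtree. All three properties hold, so this is a valid tree decomposition of width max|bag| − 1 = 1, and hence tw(G) ≤ 1.

Yes; width 1.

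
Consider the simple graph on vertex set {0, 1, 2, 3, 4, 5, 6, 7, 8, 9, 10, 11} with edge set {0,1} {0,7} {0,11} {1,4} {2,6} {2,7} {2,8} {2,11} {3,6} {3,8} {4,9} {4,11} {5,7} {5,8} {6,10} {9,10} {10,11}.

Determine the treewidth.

3

A width-3 tree decomposition is:
Bags: B1 = {3, 5, 7, 8}  B2 = {2, 3, 7, 8}  B3 = {2, 3, 6, 7}  B4 = {0, 2, 6, 7}  B5 = {0, 2, 6, 11}  B6 = {0, 6, 10, 11}  B7 = {0, 1, 10, 11}  B8 = {1, 4, 10, 11}  B9 = {1, 4, 9, 10}
Tree: B1–B2, B2–B3, B3–B4, B4–B5, B5–B6, B6–B7, B7–B8, B8–B9
Each bag holds 4 vertices, so the decomposition has width 3, which upper-bounds the treewidth. For the lower bound: the 4 vertex sets {3,5,8}, {7}, {2}, {0,6,10,11} are disjoint, each induces a connected subgraph, and every pair is joined by at least one edge of G. Contracting each set to a single vertex therefore yields K_{4} as a minor, and since treewidth is minor-monotone, tw(G) ≥ tw(K_{4}) = 3. The upper and lower bounds meet at 3, so that is the treewidth.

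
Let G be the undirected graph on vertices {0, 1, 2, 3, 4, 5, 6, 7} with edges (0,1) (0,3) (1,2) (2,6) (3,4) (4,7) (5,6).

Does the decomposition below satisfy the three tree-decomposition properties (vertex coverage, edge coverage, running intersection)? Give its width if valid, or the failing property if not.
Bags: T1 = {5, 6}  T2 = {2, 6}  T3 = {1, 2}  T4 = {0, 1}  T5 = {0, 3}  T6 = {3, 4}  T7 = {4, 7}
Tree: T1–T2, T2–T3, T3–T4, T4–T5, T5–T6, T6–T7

Yes; width 1.

Every vertex of G appears in some bag (union = {0, 1, 2, 3, 4, 5, 6, 7}); every edge is covered by a bag; and for each vertex v the set of bags containing v is connected in the bag tree. The decomposition is therefore valid. The largest bag has 2 vertices, so the width is 1.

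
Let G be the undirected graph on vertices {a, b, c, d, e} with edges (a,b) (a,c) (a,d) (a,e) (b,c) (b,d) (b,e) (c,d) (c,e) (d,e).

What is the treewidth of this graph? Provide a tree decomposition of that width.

Treewidth 4.
One optimal decomposition is:
Bags: B1 = {a, b, c, d, e}
Tree: (single bag)

A single bag containing all 5 vertices is trivially a valid decomposition of width 4. Conversely, {a, b, c, d, e} is a clique of size 5, and the vertices of any clique must share a bag in every tree decomposition; so some bag has ≥ 5 vertices and tw(G) ≥ 4. Therefore the treewidth is 4.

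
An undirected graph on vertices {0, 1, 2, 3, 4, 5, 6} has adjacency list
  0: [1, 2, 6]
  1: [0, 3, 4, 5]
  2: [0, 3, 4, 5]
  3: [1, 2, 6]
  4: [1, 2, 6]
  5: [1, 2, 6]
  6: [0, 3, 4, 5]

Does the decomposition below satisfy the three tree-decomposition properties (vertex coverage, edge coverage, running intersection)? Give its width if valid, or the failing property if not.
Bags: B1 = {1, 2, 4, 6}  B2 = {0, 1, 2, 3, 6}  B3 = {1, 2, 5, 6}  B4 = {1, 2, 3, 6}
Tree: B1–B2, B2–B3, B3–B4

A tree decomposition must satisfy three properties: every vertex lies in some bag; for every edge, both endpoints lie together in some bag; and for every vertex, the bags containing it form a connected subtree. Here bags containing vertex 3 are not connected in the tree, so the decomposition is invalid.

No — bags containing vertex 3 are not connected in the tree.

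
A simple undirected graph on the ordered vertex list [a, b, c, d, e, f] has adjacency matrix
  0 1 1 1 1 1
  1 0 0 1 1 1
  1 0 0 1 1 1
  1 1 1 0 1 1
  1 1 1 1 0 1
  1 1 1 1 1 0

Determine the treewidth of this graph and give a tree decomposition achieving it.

Each bag holds 5 vertices, so the decomposition has width 4, which upper-bounds the treewidth. Conversely, {a, c, d, e, f} is a clique of size 5, and the vertices of any clique must share a bag in every tree decomposition; so some bag has ≥ 5 vertices and tw(G) ≥ 4. Therefore the treewidth is 4.

Treewidth 4.
One optimal decomposition is:
Bags: B1 = {a, c, d, e, f}  B2 = {a, b, d, e, f}
Tree: B1–B2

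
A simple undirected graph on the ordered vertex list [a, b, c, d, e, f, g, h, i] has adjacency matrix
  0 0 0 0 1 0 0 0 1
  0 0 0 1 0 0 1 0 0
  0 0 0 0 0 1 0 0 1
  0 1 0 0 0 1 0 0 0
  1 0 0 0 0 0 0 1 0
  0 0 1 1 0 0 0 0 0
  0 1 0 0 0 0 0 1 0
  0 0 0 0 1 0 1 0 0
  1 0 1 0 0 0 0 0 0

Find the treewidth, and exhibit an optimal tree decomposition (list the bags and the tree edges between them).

Treewidth 2.
Bags: B1 = {b, d, g}  B2 = {d, g, h}  B3 = {d, e, h}  B4 = {a, d, e}  B5 = {a, d, i}  B6 = {c, d, i}  B7 = {c, d, f}
Tree: B1–B2, B2–B3, B3–B4, B4–B5, B5–B6, B6–B7

Every bag has size at most 3, so the width is 3 − 1 = 2 and tw(G) ≤ 2. For the lower bound, G contains the cycle d–b–g–h–e–a–i–c–f–d, so G is not a forest; only forests have treewidth ≤ 1, hence tw(G) ≥ 2. The upper and lower bounds meet at 2, so that is the treewidth.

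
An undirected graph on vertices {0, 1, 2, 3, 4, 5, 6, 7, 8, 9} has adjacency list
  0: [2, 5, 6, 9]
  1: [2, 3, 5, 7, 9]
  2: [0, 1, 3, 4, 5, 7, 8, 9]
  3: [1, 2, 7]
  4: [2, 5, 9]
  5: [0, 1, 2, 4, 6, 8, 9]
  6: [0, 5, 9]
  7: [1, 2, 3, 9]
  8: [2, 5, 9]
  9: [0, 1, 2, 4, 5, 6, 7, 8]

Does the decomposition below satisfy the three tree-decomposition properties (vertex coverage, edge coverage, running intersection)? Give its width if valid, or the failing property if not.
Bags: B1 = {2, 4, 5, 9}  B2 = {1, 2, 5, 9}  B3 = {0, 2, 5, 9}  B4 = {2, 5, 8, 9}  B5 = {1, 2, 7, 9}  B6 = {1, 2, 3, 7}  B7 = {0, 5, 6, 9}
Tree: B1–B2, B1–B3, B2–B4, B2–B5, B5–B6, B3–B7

Yes; width 3.

Every vertex of G appears in some bag (union = {0, 1, 2, 3, 4, 5, 6, 7, 8, 9}); every edge is covered by a bag; and for each vertex v the set of bags containing v is connected in the bag tree. The decomposition is therefore valid. The largest bag has 4 vertices, so the width is 3.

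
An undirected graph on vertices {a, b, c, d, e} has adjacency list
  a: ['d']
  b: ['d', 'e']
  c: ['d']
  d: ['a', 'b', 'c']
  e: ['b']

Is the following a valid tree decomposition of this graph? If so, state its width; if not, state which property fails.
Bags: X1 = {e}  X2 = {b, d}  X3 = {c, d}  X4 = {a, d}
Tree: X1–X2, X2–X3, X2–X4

No — edge (b,e) lies in no bag.

A tree decomposition must satisfy three properties: every vertex lies in some bag; for every edge, both endpoints lie together in some bag; and for every vertex, the bags containing it form a connected subtree. Here edge (b,e) lies in no bag, so the decomposition is invalid.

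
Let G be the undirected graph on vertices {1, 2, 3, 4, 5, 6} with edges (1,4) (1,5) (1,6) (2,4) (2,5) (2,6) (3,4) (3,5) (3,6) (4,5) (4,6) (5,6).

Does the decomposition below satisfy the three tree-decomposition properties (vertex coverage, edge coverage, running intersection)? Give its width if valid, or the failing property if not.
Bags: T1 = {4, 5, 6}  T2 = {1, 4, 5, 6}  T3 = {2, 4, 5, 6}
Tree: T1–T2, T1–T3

No — vertex 3 appears in no bag.

A tree decomposition must satisfy three properties: every vertex lies in some bag; for every edge, both endpoints lie together in some bag; and for every vertex, the bags containing it form a connected subtree. Here vertex 3 appears in no bag, so the decomposition is invalid.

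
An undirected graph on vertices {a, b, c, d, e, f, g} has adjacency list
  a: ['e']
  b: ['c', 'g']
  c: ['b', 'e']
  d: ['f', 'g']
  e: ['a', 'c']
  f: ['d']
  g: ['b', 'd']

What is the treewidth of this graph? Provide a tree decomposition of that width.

Every bag has size at most 2, so the width is 2 − 1 = 1 and tw(G) ≤ 1. Any graph with an edge has treewidth ≥ 1, and G has the edge a–e. The upper and lower bounds meet at 1, so that is the treewidth.

Treewidth 1.
One optimal decomposition is:
Bags: B1 = {a, e}  B2 = {c, e}  B3 = {b, c}  B4 = {b, g}  B5 = {d, g}  B6 = {d, f}
Tree: B1–B2, B2–B3, B3–B4, B4–B5, B5–B6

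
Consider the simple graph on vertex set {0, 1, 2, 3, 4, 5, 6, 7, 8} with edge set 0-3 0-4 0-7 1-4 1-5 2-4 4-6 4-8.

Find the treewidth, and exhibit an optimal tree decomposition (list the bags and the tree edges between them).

Treewidth 1.
Bags: B1 = {0, 7}  B2 = {0, 4}  B3 = {1, 4}  B4 = {2, 4}  B5 = {0, 3}  B6 = {4, 8}  B7 = {4, 6}  B8 = {1, 5}
Tree: B1–B2, B2–B3, B2–B4, B2–B5, B4–B6, B6–B7, B3–B8

The largest bag has 2 vertices, giving width 1; this decomposition certifies tw(G) ≤ 1. Any graph with an edge has treewidth ≥ 1, and G has the edge 0–7. Therefore the treewidth is 1.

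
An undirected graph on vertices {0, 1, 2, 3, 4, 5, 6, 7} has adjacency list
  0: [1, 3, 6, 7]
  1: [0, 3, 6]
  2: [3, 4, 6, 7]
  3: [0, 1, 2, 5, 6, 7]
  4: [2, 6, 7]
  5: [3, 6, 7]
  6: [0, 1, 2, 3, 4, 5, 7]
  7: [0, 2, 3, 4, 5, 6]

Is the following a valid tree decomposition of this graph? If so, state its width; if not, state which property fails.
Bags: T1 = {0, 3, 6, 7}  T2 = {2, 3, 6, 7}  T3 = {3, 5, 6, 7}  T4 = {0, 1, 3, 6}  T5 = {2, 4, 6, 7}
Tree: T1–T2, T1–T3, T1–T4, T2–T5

Vertex coverage: the bags together contain {0, 1, 2, 3, 4, 5, 6, 7}, the full vertex set. Edge coverage: each edge of G has both endpoints in at least one bag. Running intersection: for every vertex, the bags containing it form a connected subtree. All three properties hold, so this is a valid tree decomposition of width max|bag| − 1 = 3, and hence tw(G) ≤ 3.

Yes; width 3.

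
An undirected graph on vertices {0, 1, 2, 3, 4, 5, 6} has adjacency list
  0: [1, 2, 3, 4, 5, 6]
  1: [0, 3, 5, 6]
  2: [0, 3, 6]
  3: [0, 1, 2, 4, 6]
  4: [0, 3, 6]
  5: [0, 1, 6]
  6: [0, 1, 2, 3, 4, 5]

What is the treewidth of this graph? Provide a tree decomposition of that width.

Each bag holds 4 vertices, so the decomposition has width 3, which upper-bounds the treewidth. On the other hand G contains the 4-clique {0, 1, 3, 6}. A clique must lie in a single bag of any decomposition, so no decomposition can have width below 3. The upper and lower bounds meet at 3, so that is the treewidth.

Treewidth 3.
One such decomposition:
Bags: B1 = {0, 1, 5, 6}  B2 = {0, 1, 3, 6}  B3 = {0, 3, 4, 6}  B4 = {0, 2, 3, 6}
Tree: B1–B2, B2–B3, B2–B4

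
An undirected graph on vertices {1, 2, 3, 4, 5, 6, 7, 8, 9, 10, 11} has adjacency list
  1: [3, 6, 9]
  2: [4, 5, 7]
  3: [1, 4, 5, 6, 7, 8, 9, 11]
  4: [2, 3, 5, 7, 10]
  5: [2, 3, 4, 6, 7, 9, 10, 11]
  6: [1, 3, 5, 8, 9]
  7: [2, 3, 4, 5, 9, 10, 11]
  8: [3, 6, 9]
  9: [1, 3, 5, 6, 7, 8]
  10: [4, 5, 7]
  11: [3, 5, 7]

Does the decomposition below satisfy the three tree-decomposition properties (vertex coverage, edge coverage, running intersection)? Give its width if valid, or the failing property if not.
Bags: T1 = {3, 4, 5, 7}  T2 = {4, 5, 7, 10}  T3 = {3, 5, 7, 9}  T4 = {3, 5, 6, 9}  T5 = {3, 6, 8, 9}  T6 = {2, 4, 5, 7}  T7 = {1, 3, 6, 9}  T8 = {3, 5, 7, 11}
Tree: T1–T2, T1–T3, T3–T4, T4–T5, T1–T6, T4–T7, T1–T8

Yes; width 3.

Every vertex of G appears in some bag (union = {1, 2, 3, 4, 5, 6, 7, 8, 9, 10, 11}); every edge is covered by a bag; and for each vertex v the set of bags containing v is connected in the bag tree. The decomposition is therefore valid. The largest bag has 4 vertices, so the width is 3.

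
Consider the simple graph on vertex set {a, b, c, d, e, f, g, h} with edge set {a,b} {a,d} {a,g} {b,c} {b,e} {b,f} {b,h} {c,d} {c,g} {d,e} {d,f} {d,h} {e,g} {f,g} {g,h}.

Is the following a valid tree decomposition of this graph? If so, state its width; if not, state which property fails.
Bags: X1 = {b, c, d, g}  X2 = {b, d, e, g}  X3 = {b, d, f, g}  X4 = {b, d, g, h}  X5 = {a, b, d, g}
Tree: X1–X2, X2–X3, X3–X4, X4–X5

Vertex coverage: the bags together contain {a, b, c, d, e, f, g, h}, the full vertex set. Edge coverage: each edge of G has both endpoints in at least one bag. Running intersection: for every vertex, the bags containing it form a connected subtree. All three properties hold, so this is a valid tree decomposition of width max|bag| − 1 = 3, and hence tw(G) ≤ 3.

Yes; width 3.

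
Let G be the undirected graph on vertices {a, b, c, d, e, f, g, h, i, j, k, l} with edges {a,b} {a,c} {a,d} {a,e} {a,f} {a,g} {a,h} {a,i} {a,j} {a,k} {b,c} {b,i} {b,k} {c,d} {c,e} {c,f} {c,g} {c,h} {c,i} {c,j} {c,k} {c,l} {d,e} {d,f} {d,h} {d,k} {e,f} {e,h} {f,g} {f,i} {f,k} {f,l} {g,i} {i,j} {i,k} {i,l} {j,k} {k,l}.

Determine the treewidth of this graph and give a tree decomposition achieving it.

Every bag has size at most 5, so the width is 5 − 1 = 4 and tw(G) ≤ 4. For the lower bound, the 5 vertices {a, c, i, j, k} are pairwise adjacent, and any tree decomposition puts a clique entirely inside one bag — forcing width ≥ 4. Combining the bounds, tw(G) = 4.

Treewidth 4.
One optimal decomposition is:
Bags: B1 = {a, c, f, i, k}  B2 = {a, c, d, f, k}  B3 = {a, c, d, e, f}  B4 = {a, c, d, e, h}  B5 = {c, f, i, k, l}  B6 = {a, c, i, j, k}  B7 = {a, c, f, g, i}  B8 = {a, b, c, i, k}
Tree: B1–B2, B2–B3, B3–B4, B1–B5, B1–B6, B1–B7, B6–B8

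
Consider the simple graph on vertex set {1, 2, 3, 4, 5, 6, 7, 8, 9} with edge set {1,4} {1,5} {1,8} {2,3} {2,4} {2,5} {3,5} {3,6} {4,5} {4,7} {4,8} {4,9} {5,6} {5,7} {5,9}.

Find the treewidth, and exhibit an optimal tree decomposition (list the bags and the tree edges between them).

Treewidth 2.
Bags: B1 = {2, 4, 5}  B2 = {1, 4, 5}  B3 = {4, 5, 9}  B4 = {1, 4, 8}  B5 = {2, 3, 5}  B6 = {4, 5, 7}  B7 = {3, 5, 6}
Tree: B1–B2, B2–B3, B2–B4, B1–B5, B3–B6, B5–B7

The largest bag has 3 vertices, giving width 2; this decomposition certifies tw(G) ≤ 2. Conversely, {1, 4, 8} is a clique of size 3, and the vertices of any clique must share a bag in every tree decomposition; so some bag has ≥ 3 vertices and tw(G) ≥ 2. Therefore the treewidth is 2.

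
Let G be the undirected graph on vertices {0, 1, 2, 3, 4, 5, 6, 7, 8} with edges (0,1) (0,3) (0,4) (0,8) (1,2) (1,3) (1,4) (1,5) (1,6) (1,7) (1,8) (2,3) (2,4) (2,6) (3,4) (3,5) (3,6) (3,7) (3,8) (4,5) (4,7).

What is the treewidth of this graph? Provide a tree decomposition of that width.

Treewidth 3.
One optimal decomposition is:
Bags: B1 = {1, 3, 4, 5}  B2 = {1, 3, 4, 7}  B3 = {1, 2, 3, 4}  B4 = {0, 1, 3, 4}  B5 = {1, 2, 3, 6}  B6 = {0, 1, 3, 8}
Tree: B1–B2, B1–B3, B2–B4, B3–B5, B4–B6

The largest bag has 4 vertices, giving width 3; this decomposition certifies tw(G) ≤ 3. Conversely, {0, 1, 3, 8} is a clique of size 4, and the vertices of any clique must share a bag in every tree decomposition; so some bag has ≥ 4 vertices and tw(G) ≥ 3. Hence tw(G) = 3 exactly.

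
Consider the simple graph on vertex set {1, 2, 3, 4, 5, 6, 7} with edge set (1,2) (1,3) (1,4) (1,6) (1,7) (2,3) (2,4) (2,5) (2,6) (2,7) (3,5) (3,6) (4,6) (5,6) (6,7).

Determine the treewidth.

3

A width-3 tree decomposition is:
Bags: B1 = {1, 2, 3, 6}  B2 = {1, 2, 4, 6}  B3 = {1, 2, 6, 7}  B4 = {2, 3, 5, 6}
Tree: B1–B2, B2–B3, B1–B4
Each bag holds 4 vertices, so the decomposition has width 3, which upper-bounds the treewidth. Conversely, {1, 2, 3, 6} is a clique of size 4, and the vertices of any clique must share a bag in every tree decomposition; so some bag has ≥ 4 vertices and tw(G) ≥ 3. Combining the bounds, tw(G) = 3.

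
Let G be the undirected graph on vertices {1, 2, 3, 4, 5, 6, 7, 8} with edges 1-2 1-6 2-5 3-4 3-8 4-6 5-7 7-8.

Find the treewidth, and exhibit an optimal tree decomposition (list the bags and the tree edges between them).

The largest bag has 3 vertices, giving width 2; this decomposition certifies tw(G) ≤ 2. The edges 4–6–1–2–5–7–8–3–4 form a cycle, so G is not a tree and its treewidth is at least 2. Combining the bounds, tw(G) = 2.

Treewidth 2.
Bags: B1 = {1, 4, 6}  B2 = {1, 2, 4}  B3 = {2, 4, 5}  B4 = {4, 5, 7}  B5 = {4, 7, 8}  B6 = {3, 4, 8}
Tree: B1–B2, B2–B3, B3–B4, B4–B5, B5–B6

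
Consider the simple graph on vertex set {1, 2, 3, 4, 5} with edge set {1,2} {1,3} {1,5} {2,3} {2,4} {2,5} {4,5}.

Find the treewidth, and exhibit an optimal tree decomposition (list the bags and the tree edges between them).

Treewidth 2.
Bags: B1 = {1, 2, 5}  B2 = {1, 2, 3}  B3 = {2, 4, 5}
Tree: B1–B2, B1–B3

Every bag has size at most 3, so the width is 3 − 1 = 2 and tw(G) ≤ 2. Conversely, {1, 2, 3} is a clique of size 3, and the vertices of any clique must share a bag in every tree decomposition; so some bag has ≥ 3 vertices and tw(G) ≥ 2. Combining the bounds, tw(G) = 2.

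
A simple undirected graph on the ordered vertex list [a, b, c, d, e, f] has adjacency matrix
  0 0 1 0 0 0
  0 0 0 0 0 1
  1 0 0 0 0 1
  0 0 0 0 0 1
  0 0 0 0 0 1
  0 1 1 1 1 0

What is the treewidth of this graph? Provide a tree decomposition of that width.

Treewidth 1.
One such decomposition:
Bags: B1 = {c, f}  B2 = {a, c}  B3 = {b, f}  B4 = {e, f}  B5 = {d, f}
Tree: B1–B2, B1–B3, B1–B4, B1–B5

Each bag holds 2 vertices, so the decomposition has width 1, which upper-bounds the treewidth. Any graph with an edge has treewidth ≥ 1, and G has the edge f–c. Hence tw(G) = 1 exactly.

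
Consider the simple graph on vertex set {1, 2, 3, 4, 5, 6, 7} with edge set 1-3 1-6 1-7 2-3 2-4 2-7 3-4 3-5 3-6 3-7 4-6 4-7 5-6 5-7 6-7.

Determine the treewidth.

A width-3 tree decomposition is:
Bags: B1 = {1, 3, 6, 7}  B2 = {3, 5, 6, 7}  B3 = {3, 4, 6, 7}  B4 = {2, 3, 4, 7}
Tree: B1–B2, B1–B3, B3–B4
Each bag holds 4 vertices, so the decomposition has width 3, which upper-bounds the treewidth. For the lower bound, the 4 vertices {2, 3, 4, 7} are pairwise adjacent, and any tree decomposition puts a clique entirely inside one bag — forcing width ≥ 3. Combining the bounds, tw(G) = 3.

3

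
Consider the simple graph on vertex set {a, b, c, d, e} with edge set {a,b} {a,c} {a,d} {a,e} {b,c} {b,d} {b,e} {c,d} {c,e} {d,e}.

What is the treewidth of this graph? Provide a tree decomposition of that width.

Treewidth 4.
Bags: B1 = {a, b, c, d, e}
Tree: (single bag)

With just one bag of size 5, the width is 5 − 1 = 4, so tw(G) ≤ 4. For the lower bound, the 5 vertices {a, b, c, d, e} are pairwise adjacent, and any tree decomposition puts a clique entirely inside one bag — forcing width ≥ 4. Hence tw(G) = 4 exactly.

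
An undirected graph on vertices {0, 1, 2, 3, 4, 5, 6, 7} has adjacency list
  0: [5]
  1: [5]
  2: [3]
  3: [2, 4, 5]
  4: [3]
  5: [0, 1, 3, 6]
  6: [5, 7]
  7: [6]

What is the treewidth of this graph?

A width-1 tree decomposition is:
Bags: B1 = {1, 5}  B2 = {5, 6}  B3 = {3, 5}  B4 = {3, 4}  B5 = {2, 3}  B6 = {0, 5}  B7 = {6, 7}
Tree: B1–B2, B2–B3, B3–B4, B4–B5, B2–B6, B2–B7
The largest bag has 2 vertices, giving width 1; this decomposition certifies tw(G) ≤ 1. Since G has at least one edge (e.g. 5–1), it is not an edgeless graph, so tw(G) ≥ 1. Hence tw(G) = 1 exactly.

1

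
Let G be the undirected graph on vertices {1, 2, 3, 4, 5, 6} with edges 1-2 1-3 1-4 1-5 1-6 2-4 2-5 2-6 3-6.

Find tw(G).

2

A width-2 tree decomposition is:
Bags: B1 = {1, 2, 6}  B2 = {1, 2, 4}  B3 = {1, 3, 6}  B4 = {1, 2, 5}
Tree: B1–B2, B1–B3, B2–B4
Each bag holds 3 vertices, so the decomposition has width 2, which upper-bounds the treewidth. For the lower bound, the 3 vertices {1, 2, 4} are pairwise adjacent, and any tree decomposition puts a clique entirely inside one bag — forcing width ≥ 2. The upper and lower bounds meet at 2, so that is the treewidth.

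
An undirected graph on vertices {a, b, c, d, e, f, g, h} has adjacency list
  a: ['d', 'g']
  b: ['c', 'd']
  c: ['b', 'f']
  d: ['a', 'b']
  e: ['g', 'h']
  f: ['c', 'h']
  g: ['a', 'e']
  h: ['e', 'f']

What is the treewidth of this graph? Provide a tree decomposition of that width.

The largest bag has 3 vertices, giving width 2; this decomposition certifies tw(G) ≤ 2. For the lower bound, G contains the cycle c–b–d–a–g–e–h–f–c, so G is not a forest; only forests have treewidth ≤ 1, hence tw(G) ≥ 2. Hence tw(G) = 2 exactly.

Treewidth 2.
One optimal decomposition is:
Bags: B1 = {b, c, d}  B2 = {a, c, d}  B3 = {a, c, g}  B4 = {c, e, g}  B5 = {c, e, h}  B6 = {c, f, h}
Tree: B1–B2, B2–B3, B3–B4, B4–B5, B5–B6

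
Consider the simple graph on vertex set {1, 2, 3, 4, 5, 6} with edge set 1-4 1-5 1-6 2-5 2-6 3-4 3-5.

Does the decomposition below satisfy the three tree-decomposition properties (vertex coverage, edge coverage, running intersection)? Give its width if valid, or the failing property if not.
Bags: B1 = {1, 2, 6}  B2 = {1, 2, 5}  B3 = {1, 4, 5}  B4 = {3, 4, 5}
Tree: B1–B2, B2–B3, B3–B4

Vertex coverage: the bags together contain {1, 2, 3, 4, 5, 6}, the full vertex set. Edge coverage: each edge of G has both endpoints in at least one bag. Running intersection: for every vertex, the bags containing it form a connected subtree. All three properties hold, so this is a valid tree decomposition of width max|bag| − 1 = 2, and hence tw(G) ≤ 2.

Yes; width 2.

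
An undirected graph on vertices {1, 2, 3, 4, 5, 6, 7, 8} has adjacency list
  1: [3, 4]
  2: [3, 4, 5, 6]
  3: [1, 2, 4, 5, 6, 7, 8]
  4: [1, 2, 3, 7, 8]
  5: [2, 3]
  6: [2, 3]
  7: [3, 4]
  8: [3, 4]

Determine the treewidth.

A width-2 tree decomposition is:
Bags: B1 = {1, 3, 4}  B2 = {2, 3, 4}  B3 = {3, 4, 7}  B4 = {3, 4, 8}  B5 = {2, 3, 5}  B6 = {2, 3, 6}
Tree: B1–B2, B2–B3, B2–B4, B2–B5, B5–B6
Every bag has size at most 3, so the width is 3 − 1 = 2 and tw(G) ≤ 2. On the other hand G contains the 3-clique {3, 4, 8}. A clique must lie in a single bag of any decomposition, so no decomposition can have width below 2. The upper and lower bounds meet at 2, so that is the treewidth.

2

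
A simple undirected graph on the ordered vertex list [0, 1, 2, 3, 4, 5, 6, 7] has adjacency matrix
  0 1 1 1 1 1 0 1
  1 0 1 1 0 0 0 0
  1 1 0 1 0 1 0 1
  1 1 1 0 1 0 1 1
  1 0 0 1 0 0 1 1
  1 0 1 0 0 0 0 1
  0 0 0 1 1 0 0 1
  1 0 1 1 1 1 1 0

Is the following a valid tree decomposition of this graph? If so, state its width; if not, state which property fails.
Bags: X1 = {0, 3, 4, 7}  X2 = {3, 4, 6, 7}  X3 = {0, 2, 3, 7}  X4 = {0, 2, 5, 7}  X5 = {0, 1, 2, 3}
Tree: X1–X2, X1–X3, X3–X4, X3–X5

Yes; width 3.

Vertex coverage: the bags together contain {0, 1, 2, 3, 4, 5, 6, 7}, the full vertex set. Edge coverage: each edge of G has both endpoints in at least one bag. Running intersection: for every vertex, the bags containing it form a connected subtree. All three properties hold, so this is a valid tree decomposition of width max|bag| − 1 = 3, and hence tw(G) ≤ 3.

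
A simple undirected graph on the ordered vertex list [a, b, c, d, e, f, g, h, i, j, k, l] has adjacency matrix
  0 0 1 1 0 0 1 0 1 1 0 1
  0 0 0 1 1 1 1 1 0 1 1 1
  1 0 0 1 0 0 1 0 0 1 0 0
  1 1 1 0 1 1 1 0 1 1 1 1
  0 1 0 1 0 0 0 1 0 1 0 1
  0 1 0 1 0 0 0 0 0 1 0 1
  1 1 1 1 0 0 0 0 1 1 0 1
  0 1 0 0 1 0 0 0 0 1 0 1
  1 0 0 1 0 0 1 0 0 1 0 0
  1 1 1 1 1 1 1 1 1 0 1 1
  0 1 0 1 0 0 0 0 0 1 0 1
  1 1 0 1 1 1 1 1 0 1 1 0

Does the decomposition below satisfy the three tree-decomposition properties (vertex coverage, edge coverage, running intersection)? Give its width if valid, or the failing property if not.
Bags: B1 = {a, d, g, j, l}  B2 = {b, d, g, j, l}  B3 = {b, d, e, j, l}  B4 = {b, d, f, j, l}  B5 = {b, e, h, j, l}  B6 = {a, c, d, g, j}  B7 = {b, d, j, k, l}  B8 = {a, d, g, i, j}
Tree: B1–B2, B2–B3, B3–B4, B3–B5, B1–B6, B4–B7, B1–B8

Yes; width 4.

Vertex coverage: the bags together contain {a, b, c, d, e, f, g, h, i, j, k, l}, the full vertex set. Edge coverage: each edge of G has both endpoints in at least one bag. Running intersection: for every vertex, the bags containing it form a connected subtree. All three properties hold, so this is a valid tree decomposition of width max|bag| − 1 = 4, and hence tw(G) ≤ 4.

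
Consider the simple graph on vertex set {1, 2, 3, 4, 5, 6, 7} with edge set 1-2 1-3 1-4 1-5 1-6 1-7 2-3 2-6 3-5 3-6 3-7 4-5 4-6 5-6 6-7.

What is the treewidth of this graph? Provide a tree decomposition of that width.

Treewidth 3.
One optimal decomposition is:
Bags: B1 = {1, 2, 3, 6}  B2 = {1, 3, 5, 6}  B3 = {1, 3, 6, 7}  B4 = {1, 4, 5, 6}
Tree: B1–B2, B2–B3, B2–B4

Each bag holds 4 vertices, so the decomposition has width 3, which upper-bounds the treewidth. Conversely, {1, 2, 3, 6} is a clique of size 4, and the vertices of any clique must share a bag in every tree decomposition; so some bag has ≥ 4 vertices and tw(G) ≥ 3. Therefore the treewidth is 3.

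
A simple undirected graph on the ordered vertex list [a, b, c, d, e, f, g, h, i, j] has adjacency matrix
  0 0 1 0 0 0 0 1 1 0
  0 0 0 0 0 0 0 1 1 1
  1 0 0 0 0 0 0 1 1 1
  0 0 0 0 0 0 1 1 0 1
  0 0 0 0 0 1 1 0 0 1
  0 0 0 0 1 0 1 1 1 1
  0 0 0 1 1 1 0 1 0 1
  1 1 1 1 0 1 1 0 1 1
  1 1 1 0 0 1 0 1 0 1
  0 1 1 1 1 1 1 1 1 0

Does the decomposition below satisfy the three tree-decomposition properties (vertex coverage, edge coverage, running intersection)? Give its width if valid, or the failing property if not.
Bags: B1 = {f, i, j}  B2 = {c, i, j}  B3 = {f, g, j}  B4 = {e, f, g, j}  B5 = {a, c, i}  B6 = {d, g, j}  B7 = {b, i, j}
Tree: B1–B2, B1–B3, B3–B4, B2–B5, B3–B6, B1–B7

No — vertex h appears in no bag.

A tree decomposition must satisfy three properties: every vertex lies in some bag; for every edge, both endpoints lie together in some bag; and for every vertex, the bags containing it form a connected subtree. Here vertex h appears in no bag, so the decomposition is invalid.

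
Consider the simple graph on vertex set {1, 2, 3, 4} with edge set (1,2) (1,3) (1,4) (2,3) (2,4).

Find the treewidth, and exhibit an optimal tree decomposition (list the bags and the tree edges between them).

Every bag has size at most 3, so the width is 3 − 1 = 2 and tw(G) ≤ 2. For the lower bound, the 3 vertices {1, 2, 3} are pairwise adjacent, and any tree decomposition puts a clique entirely inside one bag — forcing width ≥ 2. Combining the bounds, tw(G) = 2.

Treewidth 2.
One such decomposition:
Bags: B1 = {1, 2, 3}  B2 = {1, 2, 4}
Tree: B1–B2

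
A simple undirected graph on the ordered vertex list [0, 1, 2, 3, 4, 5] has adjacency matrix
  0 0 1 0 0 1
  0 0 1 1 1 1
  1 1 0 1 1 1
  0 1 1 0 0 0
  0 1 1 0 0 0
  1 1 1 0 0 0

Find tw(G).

A width-2 tree decomposition is:
Bags: B1 = {1, 2, 5}  B2 = {0, 2, 5}  B3 = {1, 2, 3}  B4 = {1, 2, 4}
Tree: B1–B2, B1–B3, B3–B4
Each bag holds 3 vertices, so the decomposition has width 2, which upper-bounds the treewidth. Conversely, {0, 2, 5} is a clique of size 3, and the vertices of any clique must share a bag in every tree decomposition; so some bag has ≥ 3 vertices and tw(G) ≥ 2. Combining the bounds, tw(G) = 2.

2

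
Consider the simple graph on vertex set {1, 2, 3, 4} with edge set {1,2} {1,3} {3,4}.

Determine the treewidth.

1

A width-1 tree decomposition is:
Bags: B1 = {3, 4}  B2 = {1, 3}  B3 = {1, 2}
Tree: B1–B2, B2–B3
Each bag holds 2 vertices, so the decomposition has width 1, which upper-bounds the treewidth. Since G has at least one edge (e.g. 4–3), it is not an edgeless graph, so tw(G) ≥ 1. Therefore the treewidth is 1.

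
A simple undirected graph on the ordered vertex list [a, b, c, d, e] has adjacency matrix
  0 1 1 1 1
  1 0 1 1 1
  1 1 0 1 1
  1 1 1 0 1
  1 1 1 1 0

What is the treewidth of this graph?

4

A width-4 tree decomposition is:
Bags: B1 = {a, b, c, d, e}
Tree: (single bag)
A single bag containing all 5 vertices is trivially a valid decomposition of width 4. On the other hand G contains the 5-clique {a, b, c, d, e}. A clique must lie in a single bag of any decomposition, so no decomposition can have width below 4. Hence tw(G) = 4 exactly.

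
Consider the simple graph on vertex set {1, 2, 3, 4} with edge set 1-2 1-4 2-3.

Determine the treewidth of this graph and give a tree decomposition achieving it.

Treewidth 1.
One such decomposition:
Bags: B1 = {2, 3}  B2 = {1, 2}  B3 = {1, 4}
Tree: B1–B2, B2–B3

Every bag has size at most 2, so the width is 2 − 1 = 1 and tw(G) ≤ 1. Any graph with an edge has treewidth ≥ 1, and G has the edge 3–2. Therefore the treewidth is 1.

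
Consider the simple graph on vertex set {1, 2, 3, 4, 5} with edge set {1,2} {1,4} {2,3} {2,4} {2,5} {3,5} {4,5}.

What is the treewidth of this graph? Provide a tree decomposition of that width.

Treewidth 2.
One optimal decomposition is:
Bags: B1 = {2, 4, 5}  B2 = {1, 2, 4}  B3 = {2, 3, 5}
Tree: B1–B2, B1–B3

Every bag has size at most 3, so the width is 3 − 1 = 2 and tw(G) ≤ 2. On the other hand G contains the 3-clique {2, 3, 5}. A clique must lie in a single bag of any decomposition, so no decomposition can have width below 2. Therefore the treewidth is 2.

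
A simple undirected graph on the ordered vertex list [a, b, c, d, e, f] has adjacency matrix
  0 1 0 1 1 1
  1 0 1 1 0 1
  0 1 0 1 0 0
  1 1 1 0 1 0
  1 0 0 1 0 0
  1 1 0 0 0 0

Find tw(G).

2

A width-2 tree decomposition is:
Bags: B1 = {a, d, e}  B2 = {a, b, d}  B3 = {a, b, f}  B4 = {b, c, d}
Tree: B1–B2, B2–B3, B2–B4
Each bag holds 3 vertices, so the decomposition has width 2, which upper-bounds the treewidth. Conversely, {b, c, d} is a clique of size 3, and the vertices of any clique must share a bag in every tree decomposition; so some bag has ≥ 3 vertices and tw(G) ≥ 2. Combining the bounds, tw(G) = 2.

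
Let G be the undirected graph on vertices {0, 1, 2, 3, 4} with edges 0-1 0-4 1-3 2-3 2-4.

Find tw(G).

A width-2 tree decomposition is:
Bags: B1 = {0, 2, 4}  B2 = {0, 1, 2}  B3 = {1, 2, 3}
Tree: B1–B2, B2–B3
Each bag holds 3 vertices, so the decomposition has width 2, which upper-bounds the treewidth. The edges 2–4–0–1–3–2 form a cycle, so G is not a tree and its treewidth is at least 2. Therefore the treewidth is 2.

2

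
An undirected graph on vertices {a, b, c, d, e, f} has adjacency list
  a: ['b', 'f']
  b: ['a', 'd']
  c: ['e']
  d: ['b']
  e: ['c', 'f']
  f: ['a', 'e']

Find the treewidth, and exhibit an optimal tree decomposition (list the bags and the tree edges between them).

The largest bag has 2 vertices, giving width 1; this decomposition certifies tw(G) ≤ 1. Any graph with an edge has treewidth ≥ 1, and G has the edge c–e. Combining the bounds, tw(G) = 1.

Treewidth 1.
One such decomposition:
Bags: B1 = {c, e}  B2 = {e, f}  B3 = {a, f}  B4 = {a, b}  B5 = {b, d}
Tree: B1–B2, B2–B3, B3–B4, B4–B5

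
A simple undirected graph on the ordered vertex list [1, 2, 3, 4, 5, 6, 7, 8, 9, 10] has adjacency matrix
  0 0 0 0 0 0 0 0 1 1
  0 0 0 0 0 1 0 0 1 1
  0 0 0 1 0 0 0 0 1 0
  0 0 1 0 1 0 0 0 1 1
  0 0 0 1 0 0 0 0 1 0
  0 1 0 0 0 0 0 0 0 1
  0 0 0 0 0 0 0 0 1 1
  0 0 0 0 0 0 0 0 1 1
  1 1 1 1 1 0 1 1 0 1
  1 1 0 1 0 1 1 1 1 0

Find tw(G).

A width-2 tree decomposition is:
Bags: B1 = {3, 4, 9}  B2 = {4, 5, 9}  B3 = {4, 9, 10}  B4 = {2, 9, 10}  B5 = {8, 9, 10}  B6 = {7, 9, 10}  B7 = {2, 6, 10}  B8 = {1, 9, 10}
Tree: B1–B2, B1–B3, B3–B4, B4–B5, B3–B6, B4–B7, B4–B8
The largest bag has 3 vertices, giving width 2; this decomposition certifies tw(G) ≤ 2. On the other hand G contains the 3-clique {1, 9, 10}. A clique must lie in a single bag of any decomposition, so no decomposition can have width below 2. Therefore the treewidth is 2.

2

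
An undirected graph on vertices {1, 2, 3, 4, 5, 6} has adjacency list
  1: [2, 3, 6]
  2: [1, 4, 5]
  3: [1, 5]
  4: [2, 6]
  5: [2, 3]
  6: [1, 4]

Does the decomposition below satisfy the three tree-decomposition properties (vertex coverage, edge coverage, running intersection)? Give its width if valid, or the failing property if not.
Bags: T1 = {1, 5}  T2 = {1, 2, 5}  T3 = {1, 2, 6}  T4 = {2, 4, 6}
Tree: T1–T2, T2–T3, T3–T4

A tree decomposition must satisfy three properties: every vertex lies in some bag; for every edge, both endpoints lie together in some bag; and for every vertex, the bags containing it form a connected subtree. Here vertex 3 appears in no bag, so the decomposition is invalid.

No — vertex 3 appears in no bag.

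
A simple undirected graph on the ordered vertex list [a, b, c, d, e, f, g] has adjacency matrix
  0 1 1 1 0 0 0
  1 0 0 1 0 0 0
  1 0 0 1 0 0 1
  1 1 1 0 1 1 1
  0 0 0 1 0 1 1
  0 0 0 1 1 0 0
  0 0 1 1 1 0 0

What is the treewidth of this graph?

2

A width-2 tree decomposition is:
Bags: B1 = {a, c, d}  B2 = {c, d, g}  B3 = {d, e, g}  B4 = {d, e, f}  B5 = {a, b, d}
Tree: B1–B2, B2–B3, B3–B4, B1–B5
Each bag holds 3 vertices, so the decomposition has width 2, which upper-bounds the treewidth. For the lower bound, the 3 vertices {d, e, g} are pairwise adjacent, and any tree decomposition puts a clique entirely inside one bag — forcing width ≥ 2. Therefore the treewidth is 2.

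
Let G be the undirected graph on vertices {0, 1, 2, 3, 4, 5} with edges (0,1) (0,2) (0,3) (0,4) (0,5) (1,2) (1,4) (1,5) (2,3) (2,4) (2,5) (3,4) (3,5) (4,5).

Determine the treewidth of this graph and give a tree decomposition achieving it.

The largest bag has 5 vertices, giving width 4; this decomposition certifies tw(G) ≤ 4. On the other hand G contains the 5-clique {0, 1, 2, 4, 5}. A clique must lie in a single bag of any decomposition, so no decomposition can have width below 4. Therefore the treewidth is 4.

Treewidth 4.
One such decomposition:
Bags: B1 = {0, 1, 2, 4, 5}  B2 = {0, 2, 3, 4, 5}
Tree: B1–B2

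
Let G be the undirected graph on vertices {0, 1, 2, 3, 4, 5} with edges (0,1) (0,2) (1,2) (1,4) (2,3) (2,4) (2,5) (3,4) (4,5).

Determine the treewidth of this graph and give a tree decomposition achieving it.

Treewidth 2.
One such decomposition:
Bags: B1 = {1, 2, 4}  B2 = {2, 4, 5}  B3 = {0, 1, 2}  B4 = {2, 3, 4}
Tree: B1–B2, B1–B3, B1–B4

The largest bag has 3 vertices, giving width 2; this decomposition certifies tw(G) ≤ 2. For the lower bound, the 3 vertices {0, 1, 2} are pairwise adjacent, and any tree decomposition puts a clique entirely inside one bag — forcing width ≥ 2. Therefore the treewidth is 2.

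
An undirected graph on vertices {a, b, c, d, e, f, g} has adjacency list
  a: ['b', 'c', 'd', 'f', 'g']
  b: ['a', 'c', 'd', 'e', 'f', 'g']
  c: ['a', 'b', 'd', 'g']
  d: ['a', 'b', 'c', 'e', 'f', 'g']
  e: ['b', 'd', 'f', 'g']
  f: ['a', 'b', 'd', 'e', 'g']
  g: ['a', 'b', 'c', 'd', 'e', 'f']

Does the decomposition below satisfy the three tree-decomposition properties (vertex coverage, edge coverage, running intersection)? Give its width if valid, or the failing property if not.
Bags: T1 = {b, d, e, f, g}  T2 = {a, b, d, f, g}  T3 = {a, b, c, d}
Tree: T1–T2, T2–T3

A tree decomposition must satisfy three properties: every vertex lies in some bag; for every edge, both endpoints lie together in some bag; and for every vertex, the bags containing it form a connected subtree. Here edge (g,c) lies in no bag, so the decomposition is invalid.

No — edge (g,c) lies in no bag.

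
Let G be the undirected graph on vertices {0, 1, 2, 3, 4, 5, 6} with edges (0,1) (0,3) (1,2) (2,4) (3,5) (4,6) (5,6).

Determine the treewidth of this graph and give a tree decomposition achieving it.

Every bag has size at most 3, so the width is 3 − 1 = 2 and tw(G) ≤ 2. The edges 0–1–2–4–6–5–3–0 form a cycle, so G is not a tree and its treewidth is at least 2. Therefore the treewidth is 2.

Treewidth 2.
One optimal decomposition is:
Bags: B1 = {0, 1, 2}  B2 = {0, 2, 4}  B3 = {0, 4, 6}  B4 = {0, 5, 6}  B5 = {0, 3, 5}
Tree: B1–B2, B2–B3, B3–B4, B4–B5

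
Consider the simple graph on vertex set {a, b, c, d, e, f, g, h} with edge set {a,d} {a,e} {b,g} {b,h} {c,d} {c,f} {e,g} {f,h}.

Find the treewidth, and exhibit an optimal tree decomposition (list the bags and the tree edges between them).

Treewidth 2.
Bags: B1 = {c, d, f}  B2 = {d, f, h}  B3 = {b, d, h}  B4 = {b, d, g}  B5 = {d, e, g}  B6 = {a, d, e}
Tree: B1–B2, B2–B3, B3–B4, B4–B5, B5–B6

The largest bag has 3 vertices, giving width 2; this decomposition certifies tw(G) ≤ 2. The edges d–c–f–h–b–g–e–a–d form a cycle, so G is not a tree and its treewidth is at least 2. Therefore the treewidth is 2.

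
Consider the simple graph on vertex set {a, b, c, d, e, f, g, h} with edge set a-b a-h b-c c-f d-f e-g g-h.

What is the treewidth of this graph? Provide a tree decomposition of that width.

Each bag holds 2 vertices, so the decomposition has width 1, which upper-bounds the treewidth. G has an edge, so its treewidth is at least 1. The upper and lower bounds meet at 1, so that is the treewidth.

Treewidth 1.
One optimal decomposition is:
Bags: B1 = {d, f}  B2 = {c, f}  B3 = {b, c}  B4 = {a, b}  B5 = {a, h}  B6 = {g, h}  B7 = {e, g}
Tree: B1–B2, B2–B3, B3–B4, B4–B5, B5–B6, B6–B7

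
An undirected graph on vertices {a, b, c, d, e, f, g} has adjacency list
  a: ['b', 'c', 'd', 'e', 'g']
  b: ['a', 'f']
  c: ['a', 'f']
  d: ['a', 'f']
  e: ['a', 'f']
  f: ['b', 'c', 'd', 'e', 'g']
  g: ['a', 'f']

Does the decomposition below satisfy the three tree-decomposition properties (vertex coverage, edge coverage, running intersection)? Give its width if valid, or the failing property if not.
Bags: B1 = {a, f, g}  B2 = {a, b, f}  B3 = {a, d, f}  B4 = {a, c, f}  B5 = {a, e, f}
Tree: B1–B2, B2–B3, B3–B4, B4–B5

Yes; width 2.

Every vertex of G appears in some bag (union = {a, b, c, d, e, f, g}); every edge is covered by a bag; and for each vertex v the set of bags containing v is connected in the bag tree. The decomposition is therefore valid. The largest bag has 3 vertices, so the width is 2.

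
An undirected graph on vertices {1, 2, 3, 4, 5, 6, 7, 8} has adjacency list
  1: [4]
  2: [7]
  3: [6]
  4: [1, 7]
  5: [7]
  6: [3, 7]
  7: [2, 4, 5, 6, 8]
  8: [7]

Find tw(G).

A width-1 tree decomposition is:
Bags: B1 = {2, 7}  B2 = {5, 7}  B3 = {4, 7}  B4 = {6, 7}  B5 = {3, 6}  B6 = {1, 4}  B7 = {7, 8}
Tree: B1–B2, B2–B3, B1–B4, B4–B5, B3–B6, B4–B7
Each bag holds 2 vertices, so the decomposition has width 1, which upper-bounds the treewidth. Since G has at least one edge (e.g. 7–2), it is not an edgeless graph, so tw(G) ≥ 1. Therefore the treewidth is 1.

1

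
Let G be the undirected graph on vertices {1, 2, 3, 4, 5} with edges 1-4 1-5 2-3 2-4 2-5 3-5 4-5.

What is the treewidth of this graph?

2

A width-2 tree decomposition is:
Bags: B1 = {2, 4, 5}  B2 = {1, 4, 5}  B3 = {2, 3, 5}
Tree: B1–B2, B1–B3
The largest bag has 3 vertices, giving width 2; this decomposition certifies tw(G) ≤ 2. Conversely, {1, 4, 5} is a clique of size 3, and the vertices of any clique must share a bag in every tree decomposition; so some bag has ≥ 3 vertices and tw(G) ≥ 2. The upper and lower bounds meet at 2, so that is the treewidth.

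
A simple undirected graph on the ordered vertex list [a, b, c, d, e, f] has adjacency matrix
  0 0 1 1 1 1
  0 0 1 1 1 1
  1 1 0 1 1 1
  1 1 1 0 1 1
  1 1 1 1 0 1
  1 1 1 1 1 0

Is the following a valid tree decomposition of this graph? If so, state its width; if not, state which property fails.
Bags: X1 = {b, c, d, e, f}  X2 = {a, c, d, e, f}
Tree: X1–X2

Checking the three conditions: (i) the bags cover all of {a, b, c, d, e, f}; (ii) for each edge, some bag contains both endpoints; (iii) the bags containing any fixed vertex form a subtree. All hold, so the decomposition is valid with width 5 − 1 = 4.

Yes; width 4.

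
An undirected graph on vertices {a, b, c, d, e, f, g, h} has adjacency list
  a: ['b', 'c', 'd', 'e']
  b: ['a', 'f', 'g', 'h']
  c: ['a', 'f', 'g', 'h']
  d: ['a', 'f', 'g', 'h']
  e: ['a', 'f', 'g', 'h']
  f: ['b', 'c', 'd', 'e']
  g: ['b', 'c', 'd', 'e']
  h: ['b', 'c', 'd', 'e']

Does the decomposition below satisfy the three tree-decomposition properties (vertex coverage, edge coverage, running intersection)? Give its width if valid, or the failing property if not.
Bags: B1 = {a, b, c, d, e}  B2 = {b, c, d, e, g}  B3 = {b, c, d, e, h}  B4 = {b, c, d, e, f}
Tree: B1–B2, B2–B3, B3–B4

Every vertex of G appears in some bag (union = {a, b, c, d, e, f, g, h}); every edge is covered by a bag; and for each vertex v the set of bags containing v is connected in the bag tree. The decomposition is therefore valid. The largest bag has 5 vertices, so the width is 4.

Yes; width 4.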